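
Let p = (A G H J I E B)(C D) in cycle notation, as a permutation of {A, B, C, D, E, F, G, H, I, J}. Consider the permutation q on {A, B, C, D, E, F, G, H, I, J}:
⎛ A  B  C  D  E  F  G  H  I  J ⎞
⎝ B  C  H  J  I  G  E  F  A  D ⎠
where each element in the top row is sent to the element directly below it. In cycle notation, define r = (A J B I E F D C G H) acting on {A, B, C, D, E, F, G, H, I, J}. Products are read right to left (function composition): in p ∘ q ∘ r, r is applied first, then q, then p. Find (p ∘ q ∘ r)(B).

G

(p ∘ q ∘ r)(B) = p(q(r(B))). r(B) = I, then q(I) = A, then p(A) = G, so the result is G.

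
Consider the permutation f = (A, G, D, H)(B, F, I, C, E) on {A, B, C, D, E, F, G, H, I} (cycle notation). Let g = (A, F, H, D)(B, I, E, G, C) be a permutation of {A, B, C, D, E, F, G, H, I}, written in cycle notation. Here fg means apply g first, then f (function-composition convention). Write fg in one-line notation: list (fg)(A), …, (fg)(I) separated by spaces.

I C F G D A E H B

(fg)(x) = f(g(x)). Computing each image: f(g(A)) = f(F) = I, f(g(B)) = f(I) = C, f(g(C)) = f(B) = F, f(g(D)) = f(A) = G, f(g(E)) = f(G) = D, f(g(F)) = f(H) = A, f(g(G)) = f(C) = E, f(g(H)) = f(D) = H, f(g(I)) = f(E) = B.
Hence fg = [I C F G D A E H B].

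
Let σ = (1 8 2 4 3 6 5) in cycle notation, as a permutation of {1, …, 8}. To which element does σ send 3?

In the cycle (1 8 2 4 3 6 5), 3 is followed by 6, so σ(3) = 6.

6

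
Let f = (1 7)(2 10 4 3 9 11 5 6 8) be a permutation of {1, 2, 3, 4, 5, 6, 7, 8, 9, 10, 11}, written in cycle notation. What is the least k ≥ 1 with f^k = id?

The cycle type of f is (9, 2).
Since disjoint cycles commute, ord(f) = lcm(9, 2) = 18.

18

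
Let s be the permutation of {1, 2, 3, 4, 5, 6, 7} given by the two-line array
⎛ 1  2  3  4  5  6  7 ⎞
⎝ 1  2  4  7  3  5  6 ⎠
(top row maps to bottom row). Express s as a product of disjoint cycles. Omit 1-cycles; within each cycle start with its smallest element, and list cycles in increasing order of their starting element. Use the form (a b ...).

(3 4 7 6 5)

Start at 3 and follow images: 3 → 4 → 7 → 6 → 5 → 3, giving the cycle (3 4 7 6 5).
Repeating from the next unused element and collecting all non-trivial cycles gives (3 4 7 6 5).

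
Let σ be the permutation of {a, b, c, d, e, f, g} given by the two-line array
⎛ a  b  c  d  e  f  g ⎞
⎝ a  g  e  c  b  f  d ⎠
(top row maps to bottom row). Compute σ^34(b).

e

Tracing b → g → … returns to b after 5 steps, so b lies in a 5-cycle (b g d c e).
Since the cycle has length 5, σ^34 acts on it the same as σ^4 (34 mod 5 = 4).
Advancing 4 steps from b: b → g → d → c → e.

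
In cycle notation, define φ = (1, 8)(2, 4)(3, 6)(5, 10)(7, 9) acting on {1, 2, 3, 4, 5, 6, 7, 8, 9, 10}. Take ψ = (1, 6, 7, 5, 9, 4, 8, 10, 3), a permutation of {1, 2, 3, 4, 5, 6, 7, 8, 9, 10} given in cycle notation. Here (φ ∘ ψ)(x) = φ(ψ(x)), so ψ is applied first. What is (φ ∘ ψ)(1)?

First apply ψ: ψ(1) = 6, then φ(6) = 3. Thus (φ ∘ ψ)(1) = 3.

3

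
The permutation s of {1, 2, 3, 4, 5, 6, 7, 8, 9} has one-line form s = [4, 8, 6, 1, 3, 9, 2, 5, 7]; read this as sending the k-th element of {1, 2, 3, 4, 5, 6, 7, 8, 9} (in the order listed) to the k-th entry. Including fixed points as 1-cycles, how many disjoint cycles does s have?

The cycle decomposition is (1 4)(2 8 5 3 6 9 7), which has 2 cycles (counting 1-cycles).

2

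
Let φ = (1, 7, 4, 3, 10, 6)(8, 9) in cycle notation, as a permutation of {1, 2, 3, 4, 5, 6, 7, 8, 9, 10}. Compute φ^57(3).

1

3 lies in the 6-cycle (1, 7, 4, 3, 10, 6).
Since the cycle has length 6, φ^57 acts on it the same as φ^3 (57 mod 6 = 3).
Stepping 3 places around the cycle: 3 → 10 → 6 → 1.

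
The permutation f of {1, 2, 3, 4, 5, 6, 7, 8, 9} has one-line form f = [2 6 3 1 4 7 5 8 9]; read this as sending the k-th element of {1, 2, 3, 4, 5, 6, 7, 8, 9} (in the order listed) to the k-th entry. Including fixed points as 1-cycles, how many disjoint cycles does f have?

4

The cycle decomposition is (1 2 6 7 5 4)(3)(8)(9), which has 4 cycles (counting 1-cycles).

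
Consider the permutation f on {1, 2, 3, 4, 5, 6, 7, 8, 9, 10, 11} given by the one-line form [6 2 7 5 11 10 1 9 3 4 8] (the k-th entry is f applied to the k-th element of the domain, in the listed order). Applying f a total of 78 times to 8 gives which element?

Tracing 8 → 9 → … returns to 8 after 10 steps, so 8 lies in a 10-cycle (1, 6, 10, 4, 5, 11, 8, 9, 3, 7).
Powers repeat with period 10 on this cycle, and 78 mod 10 = 8, so f^78(8) = f^8(8).
Advancing 8 steps from 8: 8 → 9 → 3 → 7 → 1 → 6 → 10 → 4 → 5.

5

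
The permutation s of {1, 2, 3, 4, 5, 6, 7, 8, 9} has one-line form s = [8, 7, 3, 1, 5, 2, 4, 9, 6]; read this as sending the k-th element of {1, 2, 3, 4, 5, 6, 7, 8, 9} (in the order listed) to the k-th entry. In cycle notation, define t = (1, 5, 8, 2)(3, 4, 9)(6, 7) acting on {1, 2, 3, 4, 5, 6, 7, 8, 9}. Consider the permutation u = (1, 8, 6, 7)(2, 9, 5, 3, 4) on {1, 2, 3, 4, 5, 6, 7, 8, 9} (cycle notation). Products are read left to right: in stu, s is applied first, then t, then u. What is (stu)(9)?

(stu)(9) = u(t(s(9))). s(9) = 6, then t(6) = 7, then u(7) = 1, so the result is 1.

1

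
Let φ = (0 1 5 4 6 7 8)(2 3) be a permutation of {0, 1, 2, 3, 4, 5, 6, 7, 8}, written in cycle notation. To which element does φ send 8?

0

8 appears in (0 1 5 4 6 7 8); the next entry (wrapping around) is 0.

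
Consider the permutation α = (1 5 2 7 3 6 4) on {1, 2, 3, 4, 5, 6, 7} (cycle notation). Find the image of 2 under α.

2 appears in (1 5 2 7 3 6 4); the next entry (wrapping around) is 7.

7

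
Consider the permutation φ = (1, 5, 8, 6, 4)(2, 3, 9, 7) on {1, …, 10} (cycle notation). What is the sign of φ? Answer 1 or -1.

-1

The cycle lengths are 5, 4, 1.
A cycle is odd iff its length is even; φ has 1 even-length cycle, so sgn(φ) = (−1)^1 and φ is odd.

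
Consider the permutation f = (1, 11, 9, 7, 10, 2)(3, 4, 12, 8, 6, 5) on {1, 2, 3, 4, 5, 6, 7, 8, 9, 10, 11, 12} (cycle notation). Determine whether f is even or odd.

The cycle lengths are 6, 6.
A cycle is odd iff its length is even; f has 2 even-length cycles, so sgn(f) = (−1)^2 and f is even.

even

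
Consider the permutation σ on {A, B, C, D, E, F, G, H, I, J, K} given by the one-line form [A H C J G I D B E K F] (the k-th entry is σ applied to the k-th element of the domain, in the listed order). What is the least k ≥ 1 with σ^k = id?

14

Writing σ as disjoint cycles, the cycle lengths are 7, 2, 1, 1.
The order is lcm(7, 2) = 14.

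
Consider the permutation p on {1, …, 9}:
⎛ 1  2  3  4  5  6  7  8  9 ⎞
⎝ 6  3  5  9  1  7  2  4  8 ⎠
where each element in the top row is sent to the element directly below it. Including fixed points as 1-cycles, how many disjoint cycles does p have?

2

The cycle decomposition is (1 6 7 2 3 5)(4 9 8), which has 2 cycles (counting 1-cycles).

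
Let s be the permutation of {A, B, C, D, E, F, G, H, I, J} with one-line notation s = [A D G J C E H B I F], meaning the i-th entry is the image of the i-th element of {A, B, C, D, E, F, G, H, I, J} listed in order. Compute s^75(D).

E

Tracing D → J → … returns to D after 8 steps, so D lies in an 8-cycle (B D J F E C G H).
On an 8-cycle, s^8 is the identity, so s^75 = s^3 there (75 ≡ 3 mod 8).
Advancing 3 steps from D: D → J → F → E.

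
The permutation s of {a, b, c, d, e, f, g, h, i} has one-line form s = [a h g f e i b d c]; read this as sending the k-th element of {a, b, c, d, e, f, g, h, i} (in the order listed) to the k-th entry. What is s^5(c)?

Tracing c → g → … returns to c after 7 steps, so c lies in a 7-cycle (b, h, d, f, i, c, g).
Advancing 5 steps from c: c → g → b → h → d → f.

f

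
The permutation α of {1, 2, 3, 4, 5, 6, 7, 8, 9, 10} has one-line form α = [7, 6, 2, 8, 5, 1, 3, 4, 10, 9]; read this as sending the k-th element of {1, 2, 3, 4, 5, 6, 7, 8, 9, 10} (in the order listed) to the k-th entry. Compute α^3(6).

Tracing 6 → 1 → … returns to 6 after 5 steps, so 6 lies in a 5-cycle (1, 7, 3, 2, 6).
Stepping 3 places around the cycle: 6 → 1 → 7 → 3.

3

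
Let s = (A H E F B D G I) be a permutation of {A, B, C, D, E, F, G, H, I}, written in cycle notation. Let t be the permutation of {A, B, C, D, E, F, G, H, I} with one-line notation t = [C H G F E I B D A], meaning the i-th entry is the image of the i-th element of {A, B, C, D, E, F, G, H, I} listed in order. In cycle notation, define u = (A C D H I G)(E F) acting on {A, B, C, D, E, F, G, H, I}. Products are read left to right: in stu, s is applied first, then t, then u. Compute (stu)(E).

(stu)(E) = u(t(s(E))). s(E) = F, then t(F) = I, then u(I) = G, so the result is G.

G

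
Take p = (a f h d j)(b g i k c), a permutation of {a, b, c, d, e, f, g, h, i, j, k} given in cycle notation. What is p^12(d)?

a

d lies in the 5-cycle (a f h d j).
On a 5-cycle, p^5 is the identity, so p^12 = p^2 there (12 ≡ 2 mod 5).
Advancing 2 steps from d: d → j → a.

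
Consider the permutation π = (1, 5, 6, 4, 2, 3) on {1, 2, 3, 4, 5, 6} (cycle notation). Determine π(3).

3 appears in (1, 5, 6, 4, 2, 3); the next entry (wrapping around) is 1.

1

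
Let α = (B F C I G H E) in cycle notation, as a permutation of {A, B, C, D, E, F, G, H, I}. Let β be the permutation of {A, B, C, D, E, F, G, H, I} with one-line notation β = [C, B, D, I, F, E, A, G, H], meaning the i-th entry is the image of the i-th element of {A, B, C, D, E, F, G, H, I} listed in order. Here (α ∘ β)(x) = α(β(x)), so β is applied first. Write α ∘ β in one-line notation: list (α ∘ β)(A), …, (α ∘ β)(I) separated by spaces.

(α ∘ β)(x) = α(β(x)). Computing each image: α(β(A)) = α(C) = I, α(β(B)) = α(B) = F, α(β(C)) = α(D) = D, α(β(D)) = α(I) = G, α(β(E)) = α(F) = C, α(β(F)) = α(E) = B, α(β(G)) = α(A) = A, α(β(H)) = α(G) = H, α(β(I)) = α(H) = E.
Hence α ∘ β = [I F D G C B A H E].

I F D G C B A H E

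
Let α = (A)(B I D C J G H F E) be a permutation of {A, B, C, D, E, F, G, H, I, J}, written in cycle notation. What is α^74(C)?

G

C lies in the 9-cycle (B I D C J G H F E).
Since the cycle has length 9, α^74 acts on it the same as α^2 (74 mod 9 = 2).
Advancing 2 steps from C: C → J → G.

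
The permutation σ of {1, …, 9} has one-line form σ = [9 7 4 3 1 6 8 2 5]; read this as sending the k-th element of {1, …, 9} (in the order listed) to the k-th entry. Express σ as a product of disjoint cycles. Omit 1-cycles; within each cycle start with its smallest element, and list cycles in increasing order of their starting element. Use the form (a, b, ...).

Start at 1 and follow images: 1 → 9 → 5 → 1, giving the cycle (1, 9, 5).
Continuing from each remaining unvisited element yields (1, 9, 5)(2, 7, 8)(3, 4).

(1, 9, 5)(2, 7, 8)(3, 4)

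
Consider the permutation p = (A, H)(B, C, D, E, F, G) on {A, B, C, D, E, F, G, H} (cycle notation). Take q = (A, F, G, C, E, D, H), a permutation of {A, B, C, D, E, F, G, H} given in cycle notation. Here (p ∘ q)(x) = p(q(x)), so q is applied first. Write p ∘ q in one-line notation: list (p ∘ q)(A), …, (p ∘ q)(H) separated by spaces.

G C F A E B D H

(p ∘ q)(x) = p(q(x)). Computing each image: p(q(A)) = p(F) = G, p(q(B)) = p(B) = C, p(q(C)) = p(E) = F, p(q(D)) = p(H) = A, p(q(E)) = p(D) = E, p(q(F)) = p(G) = B, p(q(G)) = p(C) = D, p(q(H)) = p(A) = H.
Hence p ∘ q = [G C F A E B D H].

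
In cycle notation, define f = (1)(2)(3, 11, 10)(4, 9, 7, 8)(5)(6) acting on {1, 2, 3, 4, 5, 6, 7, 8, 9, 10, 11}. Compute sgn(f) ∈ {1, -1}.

-1

The cycle lengths are 4, 3, 1, 1, 1, 1.
A cycle is odd iff its length is even; f has 1 even-length cycle, so sgn(f) = (−1)^1 and f is odd.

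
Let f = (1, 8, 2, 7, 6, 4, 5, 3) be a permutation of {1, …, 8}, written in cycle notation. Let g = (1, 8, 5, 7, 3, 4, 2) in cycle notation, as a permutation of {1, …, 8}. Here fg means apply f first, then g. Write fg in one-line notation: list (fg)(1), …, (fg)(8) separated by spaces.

5 3 8 7 4 2 6 1

Chase each element through f then g: 1 → 8 → 5; 2 → 7 → 3; 3 → 1 → 8; 4 → 5 → 7; 5 → 3 → 4; 6 → 4 → 2; 7 → 6 → 6; 8 → 2 → 1.
Collecting the images, fg = [5 3 8 7 4 2 6 1].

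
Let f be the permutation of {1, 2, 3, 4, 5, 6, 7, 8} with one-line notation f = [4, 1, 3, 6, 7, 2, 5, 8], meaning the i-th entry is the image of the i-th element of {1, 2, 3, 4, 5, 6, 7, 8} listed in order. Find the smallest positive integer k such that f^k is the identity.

4

The disjoint-cycle form of f has cycle lengths 4, 2, 1, 1.
Since disjoint cycles commute, ord(f) = lcm(4, 2) = 4.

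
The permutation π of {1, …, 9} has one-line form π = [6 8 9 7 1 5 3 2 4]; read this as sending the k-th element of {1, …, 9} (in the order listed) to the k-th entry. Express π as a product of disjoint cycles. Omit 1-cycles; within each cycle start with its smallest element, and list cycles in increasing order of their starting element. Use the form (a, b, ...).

(1, 6, 5)(2, 8)(3, 9, 4, 7)

Start at 1 and follow images: 1 → 6 → 5 → 1, giving the cycle (1, 6, 5).
Repeating from the next unused element and collecting all non-trivial cycles gives (1, 6, 5)(2, 8)(3, 9, 4, 7).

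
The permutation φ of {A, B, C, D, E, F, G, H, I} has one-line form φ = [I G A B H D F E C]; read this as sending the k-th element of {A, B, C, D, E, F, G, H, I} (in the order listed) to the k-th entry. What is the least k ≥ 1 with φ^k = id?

The disjoint-cycle form of φ has cycle lengths 4, 3, 2.
The order of φ is the least common multiple of its cycle lengths: lcm(4, 3, 2) = 12.

12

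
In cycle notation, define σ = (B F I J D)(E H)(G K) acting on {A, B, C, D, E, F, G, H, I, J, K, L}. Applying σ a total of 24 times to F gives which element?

B

F lies in the 5-cycle (B F I J D).
Powers repeat with period 5 on this cycle, and 24 mod 5 = 4, so σ^24(F) = σ^4(F).
Stepping 4 places around the cycle: F → I → J → D → B.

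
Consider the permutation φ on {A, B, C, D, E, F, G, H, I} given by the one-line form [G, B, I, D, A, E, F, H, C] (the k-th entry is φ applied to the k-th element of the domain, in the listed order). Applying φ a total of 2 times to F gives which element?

A

Tracing F → E → … returns to F after 4 steps, so F lies in a 4-cycle (A G F E).
Advancing 2 steps from F: F → E → A.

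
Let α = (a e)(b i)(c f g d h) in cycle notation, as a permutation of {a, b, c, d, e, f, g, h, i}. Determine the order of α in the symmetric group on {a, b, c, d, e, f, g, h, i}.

The disjoint cycles have lengths 5, 2, 2.
The order of α is the least common multiple of its cycle lengths: lcm(5, 2, 2) = 10.

10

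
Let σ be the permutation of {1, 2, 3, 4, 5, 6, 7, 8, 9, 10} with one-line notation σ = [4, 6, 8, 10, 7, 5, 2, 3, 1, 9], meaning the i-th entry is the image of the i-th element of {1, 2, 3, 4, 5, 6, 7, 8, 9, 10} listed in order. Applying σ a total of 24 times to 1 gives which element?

1

Tracing 1 → 4 → … returns to 1 after 4 steps, so 1 lies in a 4-cycle (1 4 10 9).
Since the cycle has length 4, σ^24 acts on it the same as σ^0 (24 mod 4 = 0).
So σ^24(1) = 1.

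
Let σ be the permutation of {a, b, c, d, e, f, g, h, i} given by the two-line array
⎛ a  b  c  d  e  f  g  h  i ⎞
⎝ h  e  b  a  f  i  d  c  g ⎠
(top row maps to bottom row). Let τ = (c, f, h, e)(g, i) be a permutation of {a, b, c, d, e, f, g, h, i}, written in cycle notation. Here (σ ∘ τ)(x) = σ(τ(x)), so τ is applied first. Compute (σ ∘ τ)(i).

d

First apply τ: τ(i) = g, then σ(g) = d. Thus (σ ∘ τ)(i) = d.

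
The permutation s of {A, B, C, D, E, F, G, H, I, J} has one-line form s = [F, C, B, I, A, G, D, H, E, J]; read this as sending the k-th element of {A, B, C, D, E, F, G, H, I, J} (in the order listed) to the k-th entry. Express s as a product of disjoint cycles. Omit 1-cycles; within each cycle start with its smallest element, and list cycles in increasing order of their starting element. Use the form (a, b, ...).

From A: A → F → G → D → I → E → A, closing the cycle (A, F, G, D, I, E).
Continuing from each remaining unvisited element yields (A, F, G, D, I, E)(B, C).

(A, F, G, D, I, E)(B, C)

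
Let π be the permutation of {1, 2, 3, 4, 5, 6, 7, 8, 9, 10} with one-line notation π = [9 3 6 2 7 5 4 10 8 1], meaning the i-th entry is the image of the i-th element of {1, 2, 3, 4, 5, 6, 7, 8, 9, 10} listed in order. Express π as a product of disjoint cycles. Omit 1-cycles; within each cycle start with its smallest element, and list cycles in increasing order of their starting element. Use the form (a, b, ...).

Start at 1 and follow images: 1 → 9 → 8 → 10 → 1, giving the cycle (1, 9, 8, 10).
Repeating from the next unused element and collecting all non-trivial cycles gives (1, 9, 8, 10)(2, 3, 6, 5, 7, 4).

(1, 9, 8, 10)(2, 3, 6, 5, 7, 4)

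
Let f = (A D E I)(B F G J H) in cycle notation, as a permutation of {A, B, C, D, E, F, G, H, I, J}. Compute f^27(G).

G lies in the 5-cycle (B F G J H).
Since the cycle has length 5, f^27 acts on it the same as f^2 (27 mod 5 = 2).
Advancing 2 steps from G: G → J → H.

H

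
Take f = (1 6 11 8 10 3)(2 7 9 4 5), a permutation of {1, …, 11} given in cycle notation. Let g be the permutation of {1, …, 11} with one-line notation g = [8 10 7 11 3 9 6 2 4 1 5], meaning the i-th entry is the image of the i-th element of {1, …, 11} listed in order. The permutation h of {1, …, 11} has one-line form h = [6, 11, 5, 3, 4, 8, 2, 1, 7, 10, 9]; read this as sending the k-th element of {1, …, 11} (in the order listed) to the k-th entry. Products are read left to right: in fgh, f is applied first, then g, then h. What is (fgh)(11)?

11

Apply the permutations in order: f(11) = 8, then g(8) = 2, then h(2) = 11. So (fgh)(11) = 11.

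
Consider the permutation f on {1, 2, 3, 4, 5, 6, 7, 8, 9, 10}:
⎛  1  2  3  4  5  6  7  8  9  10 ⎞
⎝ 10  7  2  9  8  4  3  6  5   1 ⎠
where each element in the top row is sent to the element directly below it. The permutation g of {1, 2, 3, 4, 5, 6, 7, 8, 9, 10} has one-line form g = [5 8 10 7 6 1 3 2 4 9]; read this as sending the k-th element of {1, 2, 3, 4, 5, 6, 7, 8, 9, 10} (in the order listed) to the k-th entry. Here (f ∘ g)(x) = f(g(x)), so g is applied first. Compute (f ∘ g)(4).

g(4) = 7, then f(7) = 3; composing gives (f ∘ g)(4) = 3.

3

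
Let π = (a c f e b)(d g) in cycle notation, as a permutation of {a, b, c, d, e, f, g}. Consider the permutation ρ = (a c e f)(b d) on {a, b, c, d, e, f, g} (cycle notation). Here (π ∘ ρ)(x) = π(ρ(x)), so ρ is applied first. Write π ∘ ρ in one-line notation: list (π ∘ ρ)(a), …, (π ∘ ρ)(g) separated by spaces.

f g b a e c d

For each element, apply ρ then π: a → c → f; b → d → g; c → e → b; d → b → a; e → f → e; f → a → c; g → g → d.
So π ∘ ρ in one-line form is f g b a e c d.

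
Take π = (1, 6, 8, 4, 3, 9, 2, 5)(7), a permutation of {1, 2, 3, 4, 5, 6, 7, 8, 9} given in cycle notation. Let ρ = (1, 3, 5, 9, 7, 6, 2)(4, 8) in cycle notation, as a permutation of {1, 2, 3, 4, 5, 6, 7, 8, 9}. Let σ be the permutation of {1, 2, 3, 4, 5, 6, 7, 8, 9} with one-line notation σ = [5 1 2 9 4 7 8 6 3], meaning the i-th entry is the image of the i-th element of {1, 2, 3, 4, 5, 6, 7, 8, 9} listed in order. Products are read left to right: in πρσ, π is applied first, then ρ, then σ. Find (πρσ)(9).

(πρσ)(9) = σ(ρ(π(9))). π(9) = 2, then ρ(2) = 1, then σ(1) = 5, so the result is 5.

5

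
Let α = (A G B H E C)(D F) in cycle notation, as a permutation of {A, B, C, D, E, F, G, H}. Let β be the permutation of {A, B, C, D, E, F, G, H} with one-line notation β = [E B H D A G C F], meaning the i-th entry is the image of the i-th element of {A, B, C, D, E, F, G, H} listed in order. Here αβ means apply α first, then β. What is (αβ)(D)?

G

α(D) = F, then β(F) = G; composing gives (αβ)(D) = G.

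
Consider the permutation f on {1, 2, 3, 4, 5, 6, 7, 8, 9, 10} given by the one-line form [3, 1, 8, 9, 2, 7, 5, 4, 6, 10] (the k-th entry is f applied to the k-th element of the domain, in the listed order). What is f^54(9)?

Tracing 9 → 6 → … returns to 9 after 9 steps, so 9 lies in a 9-cycle (1, 3, 8, 4, 9, 6, 7, 5, 2).
Powers repeat with period 9 on this cycle, and 54 mod 9 = 0, so f^54(9) = f^0(9).
So f^54(9) = 9.

9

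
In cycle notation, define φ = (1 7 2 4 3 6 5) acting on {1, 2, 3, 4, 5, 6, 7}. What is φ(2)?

In the cycle (1 7 2 4 3 6 5), 2 is followed by 4, so φ(2) = 4.

4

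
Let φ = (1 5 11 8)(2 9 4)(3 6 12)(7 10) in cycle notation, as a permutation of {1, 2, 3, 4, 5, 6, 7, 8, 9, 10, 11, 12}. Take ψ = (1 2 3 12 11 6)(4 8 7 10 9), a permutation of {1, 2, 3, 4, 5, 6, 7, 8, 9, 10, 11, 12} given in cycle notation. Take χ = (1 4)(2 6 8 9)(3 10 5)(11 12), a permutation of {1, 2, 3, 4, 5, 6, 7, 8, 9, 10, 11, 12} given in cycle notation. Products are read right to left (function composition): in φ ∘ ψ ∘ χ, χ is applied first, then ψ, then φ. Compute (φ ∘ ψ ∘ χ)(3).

Chase 3: χ(3) = 10; ψ(10) = 9; φ(9) = 4. Hence (φ ∘ ψ ∘ χ)(3) = 4.

4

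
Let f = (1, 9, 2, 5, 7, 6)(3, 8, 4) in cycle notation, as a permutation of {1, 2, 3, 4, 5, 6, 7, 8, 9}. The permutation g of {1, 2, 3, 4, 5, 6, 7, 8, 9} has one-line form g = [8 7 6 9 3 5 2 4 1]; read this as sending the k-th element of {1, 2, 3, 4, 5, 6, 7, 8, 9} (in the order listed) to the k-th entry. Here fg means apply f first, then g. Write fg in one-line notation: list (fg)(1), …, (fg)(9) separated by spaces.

1 3 4 6 2 8 5 9 7

For each element, apply f then g: 1 → 9 → 1; 2 → 5 → 3; 3 → 8 → 4; 4 → 3 → 6; 5 → 7 → 2; 6 → 1 → 8; 7 → 6 → 5; 8 → 4 → 9; 9 → 2 → 7.
Collecting the images, fg = [1 3 4 6 2 8 5 9 7].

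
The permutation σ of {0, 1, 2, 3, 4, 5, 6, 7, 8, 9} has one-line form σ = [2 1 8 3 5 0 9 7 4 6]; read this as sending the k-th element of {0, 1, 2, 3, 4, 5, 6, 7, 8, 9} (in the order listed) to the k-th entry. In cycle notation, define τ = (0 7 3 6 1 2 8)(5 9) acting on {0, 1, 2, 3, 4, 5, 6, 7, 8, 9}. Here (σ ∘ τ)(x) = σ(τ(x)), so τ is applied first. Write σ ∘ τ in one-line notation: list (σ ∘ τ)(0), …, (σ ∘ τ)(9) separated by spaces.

7 8 4 9 5 6 1 3 2 0

For each element, apply τ then σ: 0 → 7 → 7; 1 → 2 → 8; 2 → 8 → 4; 3 → 6 → 9; 4 → 4 → 5; 5 → 9 → 6; 6 → 1 → 1; 7 → 3 → 3; 8 → 0 → 2; 9 → 5 → 0.
Collecting the images, σ ∘ τ = [7 8 4 9 5 6 1 3 2 0].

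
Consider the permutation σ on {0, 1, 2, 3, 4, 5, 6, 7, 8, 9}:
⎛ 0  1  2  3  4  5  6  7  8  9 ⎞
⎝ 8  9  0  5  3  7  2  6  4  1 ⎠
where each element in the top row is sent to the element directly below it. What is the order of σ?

8

Decomposing into disjoint cycles gives cycle lengths 8, 2.
The order of σ is the least common multiple of its cycle lengths: lcm(8, 2) = 8.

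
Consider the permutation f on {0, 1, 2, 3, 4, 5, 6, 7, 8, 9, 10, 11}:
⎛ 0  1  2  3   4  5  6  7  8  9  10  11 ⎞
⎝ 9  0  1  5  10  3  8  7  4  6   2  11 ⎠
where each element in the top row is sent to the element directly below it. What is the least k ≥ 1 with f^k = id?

Writing f as disjoint cycles, the cycle lengths are 8, 2, 1, 1.
The order of f is the least common multiple of its cycle lengths: lcm(8, 2) = 8.

8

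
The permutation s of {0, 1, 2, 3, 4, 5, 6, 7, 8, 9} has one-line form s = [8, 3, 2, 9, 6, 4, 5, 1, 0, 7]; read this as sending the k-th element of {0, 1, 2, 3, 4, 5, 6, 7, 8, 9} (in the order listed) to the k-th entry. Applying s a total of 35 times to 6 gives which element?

Tracing 6 → 5 → … returns to 6 after 3 steps, so 6 lies in a 3-cycle (4 6 5).
Powers repeat with period 3 on this cycle, and 35 mod 3 = 2, so s^35(6) = s^2(6).
Stepping 2 places around the cycle: 6 → 5 → 4.

4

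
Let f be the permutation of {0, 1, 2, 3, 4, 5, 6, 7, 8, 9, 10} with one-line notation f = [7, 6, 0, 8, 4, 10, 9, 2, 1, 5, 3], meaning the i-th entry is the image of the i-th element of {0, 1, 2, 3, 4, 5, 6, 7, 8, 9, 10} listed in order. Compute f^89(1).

Tracing 1 → 6 → … returns to 1 after 7 steps, so 1 lies in a 7-cycle (1, 6, 9, 5, 10, 3, 8).
Since the cycle has length 7, f^89 acts on it the same as f^5 (89 mod 7 = 5).
Stepping 5 places around the cycle: 1 → 6 → 9 → 5 → 10 → 3.

3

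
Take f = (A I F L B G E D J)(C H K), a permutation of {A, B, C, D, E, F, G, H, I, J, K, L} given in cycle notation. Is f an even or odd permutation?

The cycle lengths are 9, 3.
A cycle of length ℓ contributes ℓ−1 transpositions, so f is a product of 8 + 2 = 10 transpositions — even.

even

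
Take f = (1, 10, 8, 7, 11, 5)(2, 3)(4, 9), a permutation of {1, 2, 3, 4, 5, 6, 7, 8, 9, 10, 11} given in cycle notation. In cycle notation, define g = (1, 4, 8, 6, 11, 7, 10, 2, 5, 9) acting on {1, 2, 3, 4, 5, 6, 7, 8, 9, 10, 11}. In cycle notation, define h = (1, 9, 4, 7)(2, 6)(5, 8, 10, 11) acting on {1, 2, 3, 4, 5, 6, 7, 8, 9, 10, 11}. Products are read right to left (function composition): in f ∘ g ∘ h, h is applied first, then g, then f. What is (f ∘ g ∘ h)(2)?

5

Apply the permutations in order: h(2) = 6, then g(6) = 11, then f(11) = 5. So (f ∘ g ∘ h)(2) = 5.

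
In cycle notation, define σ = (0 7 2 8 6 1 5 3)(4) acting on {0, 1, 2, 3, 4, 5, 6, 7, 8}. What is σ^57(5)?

3

5 lies in the 8-cycle (0 7 2 8 6 1 5 3).
Since the cycle has length 8, σ^57 acts on it the same as σ^1 (57 mod 8 = 1).
Advancing 1 step from 5: 5 → 3.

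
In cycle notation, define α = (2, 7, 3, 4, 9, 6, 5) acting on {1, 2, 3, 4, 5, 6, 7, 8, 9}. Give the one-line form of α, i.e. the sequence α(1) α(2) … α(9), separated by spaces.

Image by image: 1→1, 2→7, 3→4, 4→9, 5→2, 6→5, 7→3, 8→8, 9→6.
So the one-line form is 1 7 4 9 2 5 3 8 6.

1 7 4 9 2 5 3 8 6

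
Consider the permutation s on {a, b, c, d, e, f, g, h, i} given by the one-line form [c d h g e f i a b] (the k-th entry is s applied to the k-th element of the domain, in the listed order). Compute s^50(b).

Tracing b → d → … returns to b after 4 steps, so b lies in a 4-cycle (b, d, g, i).
Powers repeat with period 4 on this cycle, and 50 mod 4 = 2, so s^50(b) = s^2(b).
Advancing 2 steps from b: b → d → g.

g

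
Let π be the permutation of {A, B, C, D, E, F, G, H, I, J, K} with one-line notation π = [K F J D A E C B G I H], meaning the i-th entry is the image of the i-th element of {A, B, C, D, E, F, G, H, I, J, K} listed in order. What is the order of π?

12

Decomposing into disjoint cycles gives cycle lengths 6, 4, 1.
The order is lcm(6, 4) = 12.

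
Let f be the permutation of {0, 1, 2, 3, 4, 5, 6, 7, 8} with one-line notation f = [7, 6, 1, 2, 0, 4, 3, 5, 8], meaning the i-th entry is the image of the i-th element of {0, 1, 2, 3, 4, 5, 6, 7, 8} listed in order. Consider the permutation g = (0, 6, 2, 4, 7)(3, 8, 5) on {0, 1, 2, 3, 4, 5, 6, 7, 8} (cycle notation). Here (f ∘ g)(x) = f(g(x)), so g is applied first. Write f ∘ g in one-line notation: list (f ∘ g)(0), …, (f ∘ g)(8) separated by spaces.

3 6 0 8 5 2 1 7 4

Chase each element through g then f: 0 → 6 → 3; 1 → 1 → 6; 2 → 4 → 0; 3 → 8 → 8; 4 → 7 → 5; 5 → 3 → 2; 6 → 2 → 1; 7 → 0 → 7; 8 → 5 → 4.
So f ∘ g in one-line form is 3 6 0 8 5 2 1 7 4.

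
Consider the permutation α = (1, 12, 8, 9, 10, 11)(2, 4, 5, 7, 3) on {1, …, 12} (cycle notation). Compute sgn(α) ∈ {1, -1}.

The cycle lengths are 6, 5, 1.
A cycle is odd iff its length is even; α has 1 even-length cycle, so sgn(α) = (−1)^1 and α is odd.

-1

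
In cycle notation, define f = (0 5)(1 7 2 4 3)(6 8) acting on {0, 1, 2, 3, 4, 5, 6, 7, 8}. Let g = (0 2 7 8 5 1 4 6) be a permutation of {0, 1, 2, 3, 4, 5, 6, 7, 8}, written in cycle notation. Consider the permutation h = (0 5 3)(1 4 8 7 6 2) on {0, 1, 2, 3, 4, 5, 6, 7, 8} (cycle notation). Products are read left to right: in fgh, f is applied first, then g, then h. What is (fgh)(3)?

Apply the permutations in order: f(3) = 1, then g(1) = 4, then h(4) = 8. So (fgh)(3) = 8.

8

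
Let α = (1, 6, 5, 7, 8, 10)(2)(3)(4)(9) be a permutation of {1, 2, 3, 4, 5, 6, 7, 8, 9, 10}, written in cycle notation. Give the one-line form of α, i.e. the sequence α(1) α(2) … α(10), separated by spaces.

6 2 3 4 7 5 8 10 9 1

Reading each image from the cycles: 1↦6, 2↦2, 3↦3, 4↦4, 5↦7, 6↦5, 7↦8, 8↦10, 9↦9, 10↦1.
Listing these in domain order gives 6 2 3 4 7 5 8 10 9 1.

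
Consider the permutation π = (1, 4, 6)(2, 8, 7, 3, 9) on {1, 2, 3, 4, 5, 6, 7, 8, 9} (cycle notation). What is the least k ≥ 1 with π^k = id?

15

The cycle type of π is (5, 3, 1).
The order is lcm(5, 3) = 15.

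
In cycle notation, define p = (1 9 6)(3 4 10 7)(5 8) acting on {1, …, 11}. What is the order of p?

12

The cycle type of p is (4, 3, 2, 1, 1).
The order of p is the least common multiple of its cycle lengths: lcm(4, 3, 2) = 12.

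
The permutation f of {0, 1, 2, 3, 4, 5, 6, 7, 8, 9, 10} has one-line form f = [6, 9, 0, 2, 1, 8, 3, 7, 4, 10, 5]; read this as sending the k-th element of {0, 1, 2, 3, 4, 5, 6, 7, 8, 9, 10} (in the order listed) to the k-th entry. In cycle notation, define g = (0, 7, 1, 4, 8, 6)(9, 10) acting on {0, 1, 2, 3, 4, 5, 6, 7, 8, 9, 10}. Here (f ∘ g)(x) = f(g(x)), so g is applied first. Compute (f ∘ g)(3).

First apply g: g(3) = 3, then f(3) = 2. Thus (f ∘ g)(3) = 2.

2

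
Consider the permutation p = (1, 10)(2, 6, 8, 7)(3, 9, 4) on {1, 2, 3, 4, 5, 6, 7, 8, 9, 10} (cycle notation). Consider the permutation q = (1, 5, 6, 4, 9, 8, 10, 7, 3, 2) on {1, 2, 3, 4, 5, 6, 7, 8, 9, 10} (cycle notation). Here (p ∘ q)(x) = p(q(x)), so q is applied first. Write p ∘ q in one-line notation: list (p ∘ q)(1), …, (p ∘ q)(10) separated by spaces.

(p ∘ q)(x) = p(q(x)). Computing each image: p(q(1)) = p(5) = 5, p(q(2)) = p(1) = 10, p(q(3)) = p(2) = 6, p(q(4)) = p(9) = 4, p(q(5)) = p(6) = 8, p(q(6)) = p(4) = 3, p(q(7)) = p(3) = 9, p(q(8)) = p(10) = 1, p(q(9)) = p(8) = 7, p(q(10)) = p(7) = 2.
Hence p ∘ q = [5 10 6 4 8 3 9 1 7 2].

5 10 6 4 8 3 9 1 7 2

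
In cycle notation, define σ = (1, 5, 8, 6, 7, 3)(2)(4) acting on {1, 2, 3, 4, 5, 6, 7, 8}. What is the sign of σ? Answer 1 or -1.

-1

The cycle lengths are 6, 1, 1.
A cycle is odd iff its length is even; σ has 1 even-length cycle, so sgn(σ) = (−1)^1 and σ is odd.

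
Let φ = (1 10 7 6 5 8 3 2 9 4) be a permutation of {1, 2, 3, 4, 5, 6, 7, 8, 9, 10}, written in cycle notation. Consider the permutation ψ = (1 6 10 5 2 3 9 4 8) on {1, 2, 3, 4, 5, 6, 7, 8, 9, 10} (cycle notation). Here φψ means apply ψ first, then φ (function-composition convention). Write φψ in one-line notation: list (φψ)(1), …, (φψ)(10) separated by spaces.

For each element, apply ψ then φ: 1 → 6 → 5; 2 → 3 → 2; 3 → 9 → 4; 4 → 8 → 3; 5 → 2 → 9; 6 → 10 → 7; 7 → 7 → 6; 8 → 1 → 10; 9 → 4 → 1; 10 → 5 → 8.
So φψ in one-line form is 5 2 4 3 9 7 6 10 1 8.

5 2 4 3 9 7 6 10 1 8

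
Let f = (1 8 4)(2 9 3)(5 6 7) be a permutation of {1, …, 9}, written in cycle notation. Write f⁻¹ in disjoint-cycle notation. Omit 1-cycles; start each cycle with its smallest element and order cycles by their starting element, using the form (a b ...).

(1 4 8)(2 3 9)(5 7 6)

If f sends a → b within a cycle, f⁻¹ sends b → a; equivalently, reverse each cycle.
After reversing and putting each cycle's least element first, f⁻¹ = (1 4 8)(2 3 9)(5 7 6).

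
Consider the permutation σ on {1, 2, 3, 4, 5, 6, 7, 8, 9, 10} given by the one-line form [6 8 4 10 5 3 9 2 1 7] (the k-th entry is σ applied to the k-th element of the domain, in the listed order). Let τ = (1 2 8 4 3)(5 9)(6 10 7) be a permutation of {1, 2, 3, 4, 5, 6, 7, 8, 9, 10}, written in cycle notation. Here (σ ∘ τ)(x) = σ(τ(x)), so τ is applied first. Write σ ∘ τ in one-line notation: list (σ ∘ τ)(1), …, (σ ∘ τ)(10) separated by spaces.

8 2 6 4 1 7 3 10 5 9

(σ ∘ τ)(x) = σ(τ(x)). Computing each image: σ(τ(1)) = σ(2) = 8, σ(τ(2)) = σ(8) = 2, σ(τ(3)) = σ(1) = 6, σ(τ(4)) = σ(3) = 4, σ(τ(5)) = σ(9) = 1, σ(τ(6)) = σ(10) = 7, σ(τ(7)) = σ(6) = 3, σ(τ(8)) = σ(4) = 10, σ(τ(9)) = σ(5) = 5, σ(τ(10)) = σ(7) = 9.
Hence σ ∘ τ = [8 2 6 4 1 7 3 10 5 9].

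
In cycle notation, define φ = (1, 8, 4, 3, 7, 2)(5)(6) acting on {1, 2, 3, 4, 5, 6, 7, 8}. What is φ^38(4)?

4 lies in the 6-cycle (1, 8, 4, 3, 7, 2).
On a 6-cycle, φ^6 is the identity, so φ^38 = φ^2 there (38 ≡ 2 mod 6).
Stepping 2 places around the cycle: 4 → 3 → 7.

7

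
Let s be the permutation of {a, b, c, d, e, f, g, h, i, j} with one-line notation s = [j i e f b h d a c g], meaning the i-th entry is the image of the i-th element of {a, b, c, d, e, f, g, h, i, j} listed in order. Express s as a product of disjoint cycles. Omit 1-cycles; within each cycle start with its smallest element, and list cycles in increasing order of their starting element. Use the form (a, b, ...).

Start at a and follow images: a → j → g → d → f → h → a, giving the cycle (a, j, g, d, f, h).
Continuing from each remaining unvisited element yields (a, j, g, d, f, h)(b, i, c, e).

(a, j, g, d, f, h)(b, i, c, e)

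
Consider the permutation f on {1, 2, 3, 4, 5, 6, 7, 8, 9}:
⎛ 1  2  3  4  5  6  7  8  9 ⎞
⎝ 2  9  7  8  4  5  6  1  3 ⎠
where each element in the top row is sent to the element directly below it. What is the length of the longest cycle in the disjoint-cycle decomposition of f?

Decomposing into disjoint cycles gives (1 2 9 3 7 6 5 4 8); the longest has length 9.

9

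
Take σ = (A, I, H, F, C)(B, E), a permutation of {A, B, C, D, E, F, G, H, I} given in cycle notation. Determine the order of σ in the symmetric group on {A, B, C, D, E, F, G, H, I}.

10

The cycle type of σ is (5, 2, 1, 1).
The order is lcm(5, 2) = 10.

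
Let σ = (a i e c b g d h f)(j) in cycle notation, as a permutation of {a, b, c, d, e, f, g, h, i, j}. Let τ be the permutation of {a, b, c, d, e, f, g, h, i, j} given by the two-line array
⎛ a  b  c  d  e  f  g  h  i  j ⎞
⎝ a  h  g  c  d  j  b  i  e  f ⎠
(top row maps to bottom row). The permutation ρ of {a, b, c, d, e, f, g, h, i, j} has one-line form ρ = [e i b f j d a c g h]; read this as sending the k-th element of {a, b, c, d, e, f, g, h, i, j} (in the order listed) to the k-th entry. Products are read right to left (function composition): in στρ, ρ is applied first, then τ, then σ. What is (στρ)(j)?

Chase j: ρ(j) = h; τ(h) = i; σ(i) = e. Hence (στρ)(j) = e.

e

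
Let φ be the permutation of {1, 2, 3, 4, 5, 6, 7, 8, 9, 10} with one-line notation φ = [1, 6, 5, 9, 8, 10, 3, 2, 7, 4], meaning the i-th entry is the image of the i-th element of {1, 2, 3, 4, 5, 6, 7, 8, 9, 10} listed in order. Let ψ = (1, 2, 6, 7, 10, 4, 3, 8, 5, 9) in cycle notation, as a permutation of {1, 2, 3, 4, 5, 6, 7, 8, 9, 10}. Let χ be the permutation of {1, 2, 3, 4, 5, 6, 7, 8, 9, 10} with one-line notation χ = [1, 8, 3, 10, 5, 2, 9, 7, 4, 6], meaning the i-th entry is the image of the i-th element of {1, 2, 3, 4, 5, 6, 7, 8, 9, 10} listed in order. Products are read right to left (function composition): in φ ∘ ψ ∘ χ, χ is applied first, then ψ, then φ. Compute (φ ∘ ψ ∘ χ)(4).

9

Apply the permutations in order: χ(4) = 10, then ψ(10) = 4, then φ(4) = 9. So (φ ∘ ψ ∘ χ)(4) = 9.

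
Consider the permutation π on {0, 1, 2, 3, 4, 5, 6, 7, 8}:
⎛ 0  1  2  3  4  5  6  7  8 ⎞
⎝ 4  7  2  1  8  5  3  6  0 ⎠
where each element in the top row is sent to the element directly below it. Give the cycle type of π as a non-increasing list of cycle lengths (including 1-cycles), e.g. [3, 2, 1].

The disjoint cycles are (0, 4, 8)(1, 7, 6, 3)(2)(5), with lengths 4, 3, 1, 1 in non-increasing order.

[4, 3, 1, 1]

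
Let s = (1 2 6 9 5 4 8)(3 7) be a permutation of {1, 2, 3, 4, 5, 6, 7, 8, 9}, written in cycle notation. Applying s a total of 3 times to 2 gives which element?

5

2 lies in the 7-cycle (1 2 6 9 5 4 8).
Stepping 3 places around the cycle: 2 → 6 → 9 → 5.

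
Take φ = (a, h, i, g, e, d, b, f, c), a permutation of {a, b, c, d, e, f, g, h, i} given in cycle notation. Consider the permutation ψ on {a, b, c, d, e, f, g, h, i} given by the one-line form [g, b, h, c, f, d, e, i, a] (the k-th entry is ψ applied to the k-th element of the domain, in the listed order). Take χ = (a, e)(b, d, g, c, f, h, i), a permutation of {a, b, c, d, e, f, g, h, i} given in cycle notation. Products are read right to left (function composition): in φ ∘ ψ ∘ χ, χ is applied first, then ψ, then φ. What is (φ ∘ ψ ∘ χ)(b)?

a

(φ ∘ ψ ∘ χ)(b) = φ(ψ(χ(b))). χ(b) = d, then ψ(d) = c, then φ(c) = a, so the result is a.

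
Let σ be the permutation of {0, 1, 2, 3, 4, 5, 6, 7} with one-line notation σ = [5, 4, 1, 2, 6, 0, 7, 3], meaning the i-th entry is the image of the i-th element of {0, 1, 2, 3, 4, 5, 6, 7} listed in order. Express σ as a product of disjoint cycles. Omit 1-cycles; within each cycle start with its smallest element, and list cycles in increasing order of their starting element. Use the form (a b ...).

From 0: 0 → 5 → 0, closing the cycle (0 5).
Repeating from the next unused element and collecting all non-trivial cycles gives (0 5)(1 4 6 7 3 2).

(0 5)(1 4 6 7 3 2)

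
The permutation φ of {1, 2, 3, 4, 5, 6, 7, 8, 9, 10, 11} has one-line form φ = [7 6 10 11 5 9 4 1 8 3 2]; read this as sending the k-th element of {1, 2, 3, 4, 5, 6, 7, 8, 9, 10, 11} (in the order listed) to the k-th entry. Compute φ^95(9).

6

Tracing 9 → 8 → … returns to 9 after 8 steps, so 9 lies in an 8-cycle (1, 7, 4, 11, 2, 6, 9, 8).
On an 8-cycle, φ^8 is the identity, so φ^95 = φ^7 there (95 ≡ 7 mod 8).
Stepping 7 places around the cycle: 9 → 8 → 1 → 7 → 4 → 11 → 2 → 6.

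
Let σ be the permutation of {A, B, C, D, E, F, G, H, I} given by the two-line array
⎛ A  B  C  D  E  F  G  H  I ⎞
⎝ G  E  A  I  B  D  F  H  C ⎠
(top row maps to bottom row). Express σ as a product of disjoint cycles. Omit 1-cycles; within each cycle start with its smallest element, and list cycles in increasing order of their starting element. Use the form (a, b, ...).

From A: A → G → F → D → I → C → A, closing the cycle (A, G, F, D, I, C).
Repeating from the next unused element and collecting all non-trivial cycles gives (A, G, F, D, I, C)(B, E).

(A, G, F, D, I, C)(B, E)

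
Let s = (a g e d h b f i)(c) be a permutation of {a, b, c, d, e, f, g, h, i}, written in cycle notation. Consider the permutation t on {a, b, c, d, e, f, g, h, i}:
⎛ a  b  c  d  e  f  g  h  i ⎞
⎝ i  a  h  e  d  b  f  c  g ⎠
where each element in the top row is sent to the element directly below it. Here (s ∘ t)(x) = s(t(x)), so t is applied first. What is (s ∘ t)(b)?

g

t(b) = a, then s(a) = g; composing gives (s ∘ t)(b) = g.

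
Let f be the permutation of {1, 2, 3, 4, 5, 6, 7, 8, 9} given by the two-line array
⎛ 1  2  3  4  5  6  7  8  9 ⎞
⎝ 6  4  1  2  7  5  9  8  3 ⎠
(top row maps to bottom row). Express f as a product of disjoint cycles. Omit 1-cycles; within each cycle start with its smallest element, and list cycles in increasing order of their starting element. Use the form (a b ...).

Start at 1 and follow images: 1 → 6 → 5 → 7 → 9 → 3 → 1, giving the cycle (1 6 5 7 9 3).
Repeating from the next unused element and collecting all non-trivial cycles gives (1 6 5 7 9 3)(2 4).

(1 6 5 7 9 3)(2 4)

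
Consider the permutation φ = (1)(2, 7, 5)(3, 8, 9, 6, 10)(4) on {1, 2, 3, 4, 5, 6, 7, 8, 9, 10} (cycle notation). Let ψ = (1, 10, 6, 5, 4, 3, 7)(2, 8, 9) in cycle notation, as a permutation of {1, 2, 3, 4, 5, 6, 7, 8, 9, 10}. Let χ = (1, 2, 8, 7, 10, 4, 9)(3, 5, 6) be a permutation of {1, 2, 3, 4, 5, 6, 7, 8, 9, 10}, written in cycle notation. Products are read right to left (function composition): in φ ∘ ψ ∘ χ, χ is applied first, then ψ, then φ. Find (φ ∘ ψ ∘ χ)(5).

Chase 5: χ(5) = 6; ψ(6) = 5; φ(5) = 2. Hence (φ ∘ ψ ∘ χ)(5) = 2.

2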